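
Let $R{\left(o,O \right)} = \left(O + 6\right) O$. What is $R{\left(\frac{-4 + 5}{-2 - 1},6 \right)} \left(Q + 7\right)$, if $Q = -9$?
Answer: $-144$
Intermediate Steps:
$R{\left(o,O \right)} = O \left(6 + O\right)$ ($R{\left(o,O \right)} = \left(6 + O\right) O = O \left(6 + O\right)$)
$R{\left(\frac{-4 + 5}{-2 - 1},6 \right)} \left(Q + 7\right) = 6 \left(6 + 6\right) \left(-9 + 7\right) = 6 \cdot 12 \left(-2\right) = 72 \left(-2\right) = -144$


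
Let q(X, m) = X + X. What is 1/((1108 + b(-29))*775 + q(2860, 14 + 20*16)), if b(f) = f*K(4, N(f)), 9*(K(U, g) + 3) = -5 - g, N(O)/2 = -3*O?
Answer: 9/12409630 ≈ 7.2524e-7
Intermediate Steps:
N(O) = -6*O (N(O) = 2*(-3*O) = -6*O)
K(U, g) = -32/9 - g/9 (K(U, g) = -3 + (-5 - g)/9 = -3 + (-5/9 - g/9) = -32/9 - g/9)
b(f) = f*(-32/9 + 2*f/3) (b(f) = f*(-32/9 - (-2)*f/3) = f*(-32/9 + 2*f/3))
q(X, m) = 2*X
1/((1108 + b(-29))*775 + q(2860, 14 + 20*16)) = 1/((1108 + (2/9)*(-29)*(-16 + 3*(-29)))*775 + 2*2860) = 1/((1108 + (2/9)*(-29)*(-16 - 87))*775 + 5720) = 1/((1108 + (2/9)*(-29)*(-103))*775 + 5720) = 1/((1108 + 5974/9)*775 + 5720) = 1/((15946/9)*775 + 5720) = 1/(12358150/9 + 5720) = 1/(12409630/9) = 9/12409630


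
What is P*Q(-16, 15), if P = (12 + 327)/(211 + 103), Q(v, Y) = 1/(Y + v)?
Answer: -339/314 ≈ -1.0796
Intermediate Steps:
P = 339/314 ≈ 1.0796
P*Q(-16, 15) = 339/(314*(15 - 16)) = (339/314)/(-1) = (339/314)*(-1) = -339/314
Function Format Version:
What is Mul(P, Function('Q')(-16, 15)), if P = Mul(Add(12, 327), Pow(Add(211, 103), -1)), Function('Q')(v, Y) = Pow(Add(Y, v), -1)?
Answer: Rational(-339, 314) ≈ -1.0796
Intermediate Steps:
P = Rational(339, 314) (P = Mul(339, Pow(314, -1)) = Mul(339, Rational(1, 314)) = Rational(339, 314) ≈ 1.0796)
Mul(P, Function('Q')(-16, 15)) = Mul(Rational(339, 314), Pow(Add(15, -16), -1)) = Mul(Rational(339, 314), Pow(-1, -1)) = Mul(Rational(339, 314), -1) = Rational(-339, 314)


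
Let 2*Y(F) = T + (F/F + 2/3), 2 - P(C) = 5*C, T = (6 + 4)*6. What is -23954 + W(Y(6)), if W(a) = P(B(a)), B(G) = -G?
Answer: -142787/6 ≈ -23798.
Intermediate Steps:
T = 60 (T = 10*6 = 60)
P(C) = 2 - 5*C
Y(F) = 185/6 (Y(F) = (60 + (F/F + 2/3))/2 = (60 + (1 + 2*(1/3)))/2 = (60 + (1 + 2/3))/2 = (60 + 5/3)/2 = (1/2)*(185/3) = 185/6)
W(a) = 2 + 5*a (W(a) = 2 - (-5)*a = 2 + 5*a)
-23954 + W(Y(6)) = -23954 + (2 + 5*(185/6)) = -23954 + (2 + 925/6) = -23954 + 937/6 = -142787/6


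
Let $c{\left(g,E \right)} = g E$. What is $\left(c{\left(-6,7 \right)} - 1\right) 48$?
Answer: $-2064$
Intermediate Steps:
$c{\left(g,E \right)} = E g$
$\left(c{\left(-6,7 \right)} - 1\right) 48 = \left(7 \left(-6\right) - 1\right) 48 = \left(-42 - 1\right) 48 = \left(-43\right) 48 = -2064$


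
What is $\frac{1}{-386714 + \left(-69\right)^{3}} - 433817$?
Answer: $- \frac{310275896192}{715223} \approx -4.3382 \cdot 10^{5}$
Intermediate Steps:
$\frac{1}{-386714 + \left(-69\right)^{3}} - 433817 = \frac{1}{-386714 - 328509} - 433817 = \frac{1}{-715223} - 433817 = - \frac{1}{715223} - 433817 = - \frac{310275896192}{715223}$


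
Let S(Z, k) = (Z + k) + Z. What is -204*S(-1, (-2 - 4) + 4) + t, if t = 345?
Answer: 1161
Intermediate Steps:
S(Z, k) = k + 2*Z
-204*S(-1, (-2 - 4) + 4) + t = -204*(((-2 - 4) + 4) + 2*(-1)) + 345 = -204*((-6 + 4) - 2) + 345 = -204*(-2 - 2) + 345 = -204*(-4) + 345 = 816 + 345 = 1161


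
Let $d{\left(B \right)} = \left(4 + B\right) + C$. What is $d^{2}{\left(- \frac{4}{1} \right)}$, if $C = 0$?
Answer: $0$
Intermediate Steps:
$d{\left(B \right)} = 4 + B$ ($d{\left(B \right)} = \left(4 + B\right) + 0 = 4 + B$)
$d^{2}{\left(- \frac{4}{1} \right)} = \left(4 - \frac{4}{1}\right)^{2} = \left(4 - 4\right)^{2} = 0^{2} = 0$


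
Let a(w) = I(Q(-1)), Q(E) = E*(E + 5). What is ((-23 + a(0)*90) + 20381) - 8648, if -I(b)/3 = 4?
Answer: 10630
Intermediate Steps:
Q(E) = E*(5 + E)
I(b) = -12 (I(b) = -3*4 = -12)
a(w) = -12
((-23 + a(0)*90) + 20381) - 8648 = ((-23 - 12*90) + 20381) - 8648 = ((-23 - 1080) + 20381) - 8648 = (-1103 + 20381) - 8648 = 19278 - 8648 = 10630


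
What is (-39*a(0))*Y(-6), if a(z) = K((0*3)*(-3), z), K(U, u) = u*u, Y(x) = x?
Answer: 0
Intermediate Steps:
K(U, u) = u²
a(z) = z²
(-39*a(0))*Y(-6) = -39*0²*(-6) = -39*0*(-6) = 0*(-6) = 0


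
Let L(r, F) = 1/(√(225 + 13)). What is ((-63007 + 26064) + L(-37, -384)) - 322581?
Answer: -359524 + √238/238 ≈ -3.5952e+5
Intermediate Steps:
L(r, F) = √238/238 (L(r, F) = 1/(√238) = √238/238)
((-63007 + 26064) + L(-37, -384)) - 322581 = ((-63007 + 26064) + √238/238) - 322581 = (-36943 + √238/238) - 322581 = -359524 + √238/238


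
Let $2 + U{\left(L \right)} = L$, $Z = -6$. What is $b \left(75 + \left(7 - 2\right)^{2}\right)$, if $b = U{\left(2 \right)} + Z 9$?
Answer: $-5400$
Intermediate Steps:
$U{\left(L \right)} = -2 + L$
$b = -54$ ($b = \left(-2 + 2\right) - 54 = 0 - 54 = -54$)
$b \left(75 + \left(7 - 2\right)^{2}\right) = - 54 \left(75 + \left(7 - 2\right)^{2}\right) = - 54 \left(75 + 5^{2}\right) = - 54 \left(75 + 25\right) = \left(-54\right) 100 = -5400$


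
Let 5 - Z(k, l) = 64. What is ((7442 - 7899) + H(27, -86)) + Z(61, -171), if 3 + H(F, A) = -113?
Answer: -632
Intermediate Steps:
H(F, A) = -116 (H(F, A) = -3 - 113 = -116)
Z(k, l) = -59 (Z(k, l) = 5 - 1*64 = 5 - 64 = -59)
((7442 - 7899) + H(27, -86)) + Z(61, -171) = ((7442 - 7899) - 116) - 59 = (-457 - 116) - 59 = -573 - 59 = -632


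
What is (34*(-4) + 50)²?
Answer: 7396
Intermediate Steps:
(34*(-4) + 50)² = (-136 + 50)² = (-86)² = 7396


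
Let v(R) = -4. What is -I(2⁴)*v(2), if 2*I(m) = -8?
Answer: -16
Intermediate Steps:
I(m) = -4 (I(m) = (½)*(-8) = -4)
-I(2⁴)*v(2) = -(-4)*(-4) = -1*16 = -16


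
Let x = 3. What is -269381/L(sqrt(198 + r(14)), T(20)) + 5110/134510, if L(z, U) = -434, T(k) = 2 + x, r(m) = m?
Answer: 517666515/833962 ≈ 620.73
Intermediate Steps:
T(k) = 5 (T(k) = 2 + 3 = 5)
-269381/L(sqrt(198 + r(14)), T(20)) + 5110/134510 = -269381/(-434) + 5110/134510 = -269381*(-1/434) + 5110*(1/134510) = 38483/62 + 511/13451 = 517666515/833962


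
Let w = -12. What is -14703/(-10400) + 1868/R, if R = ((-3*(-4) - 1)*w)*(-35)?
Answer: 335981/184800 ≈ 1.8181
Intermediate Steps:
R = 4620 (R = ((-3*(-4) - 1)*(-12))*(-35) = ((12 - 1)*(-12))*(-35) = (11*(-12))*(-35) = -132*(-35) = 4620)
-14703/(-10400) + 1868/R = -14703/(-10400) + 1868/4620 = -14703*(-1/10400) + 1868*(1/4620) = 1131/800 + 467/1155 = 335981/184800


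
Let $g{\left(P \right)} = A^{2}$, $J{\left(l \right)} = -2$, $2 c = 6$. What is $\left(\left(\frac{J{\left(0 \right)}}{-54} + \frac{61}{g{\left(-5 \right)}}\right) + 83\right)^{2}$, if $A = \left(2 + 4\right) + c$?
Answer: $\frac{46063369}{6561} \approx 7020.8$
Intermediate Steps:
$c = 3$ ($c = \frac{1}{2} \cdot 6 = 3$)
$A = 9$ ($A = \left(2 + 4\right) + 3 = 6 + 3 = 9$)
$g{\left(P \right)} = 81$ ($g{\left(P \right)} = 9^{2} = 81$)
$\left(\left(\frac{J{\left(0 \right)}}{-54} + \frac{61}{g{\left(-5 \right)}}\right) + 83\right)^{2} = \left(\left(- \frac{2}{-54} + \frac{61}{81}\right) + 83\right)^{2} = \left(\left(\left(-2\right) \left(- \frac{1}{54}\right) + 61 \cdot \frac{1}{81}\right) + 83\right)^{2} = \left(\left(\frac{1}{27} + \frac{61}{81}\right) + 83\right)^{2} = \left(\frac{64}{81} + 83\right)^{2} = \left(\frac{6787}{81}\right)^{2} = \frac{46063369}{6561}$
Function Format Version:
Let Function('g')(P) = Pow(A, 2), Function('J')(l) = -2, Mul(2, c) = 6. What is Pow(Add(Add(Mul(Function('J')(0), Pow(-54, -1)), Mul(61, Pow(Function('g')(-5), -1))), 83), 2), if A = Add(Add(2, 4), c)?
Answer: Rational(46063369, 6561) ≈ 7020.8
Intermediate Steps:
c = 3 (c = Mul(Rational(1, 2), 6) = 3)
A = 9 (A = Add(Add(2, 4), 3) = Add(6, 3) = 9)
Function('g')(P) = 81 (Function('g')(P) = Pow(9, 2) = 81)
Pow(Add(Add(Mul(Function('J')(0), Pow(-54, -1)), Mul(61, Pow(Function('g')(-5), -1))), 83), 2) = Pow(Add(Add(Mul(-2, Pow(-54, -1)), Mul(61, Pow(81, -1))), 83), 2) = Pow(Add(Add(Mul(-2, Rational(-1, 54)), Mul(61, Rational(1, 81))), 83), 2) = Pow(Add(Add(Rational(1, 27), Rational(61, 81)), 83), 2) = Pow(Add(Rational(64, 81), 83), 2) = Pow(Rational(6787, 81), 2) = Rational(46063369, 6561)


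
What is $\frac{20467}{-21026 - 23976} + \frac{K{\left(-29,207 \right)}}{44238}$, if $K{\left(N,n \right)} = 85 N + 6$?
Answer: $- \frac{254019766}{497699619} \approx -0.51039$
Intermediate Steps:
$K{\left(N,n \right)} = 6 + 85 N$
$\frac{20467}{-21026 - 23976} + \frac{K{\left(-29,207 \right)}}{44238} = \frac{20467}{-21026 - 23976} + \frac{6 + 85 \left(-29\right)}{44238} = \frac{20467}{-45002} + \left(6 - 2465\right) \frac{1}{44238} = 20467 \left(- \frac{1}{45002}\right) - \frac{2459}{44238} = - \frac{20467}{45002} - \frac{2459}{44238} = - \frac{254019766}{497699619}$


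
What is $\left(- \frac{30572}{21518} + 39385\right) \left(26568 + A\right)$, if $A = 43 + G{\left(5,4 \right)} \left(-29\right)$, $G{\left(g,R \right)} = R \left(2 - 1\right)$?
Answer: $\frac{1603810211265}{1537} \approx 1.0435 \cdot 10^{9}$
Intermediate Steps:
$G{\left(g,R \right)} = R$ ($G{\left(g,R \right)} = R 1 = R$)
$A = -73$ ($A = 43 + 4 \left(-29\right) = 43 - 116 = -73$)
$\left(- \frac{30572}{21518} + 39385\right) \left(26568 + A\right) = \left(- \frac{30572}{21518} + 39385\right) \left(26568 - 73\right) = \left(\left(-30572\right) \frac{1}{21518} + 39385\right) 26495 = \left(- \frac{15286}{10759} + 39385\right) 26495 = \frac{423727929}{10759} \cdot 26495 = \frac{1603810211265}{1537}$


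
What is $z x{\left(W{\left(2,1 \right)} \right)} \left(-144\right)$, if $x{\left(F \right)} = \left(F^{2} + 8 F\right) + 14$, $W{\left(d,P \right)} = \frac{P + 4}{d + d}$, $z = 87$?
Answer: $-320247$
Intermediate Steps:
$W{\left(d,P \right)} = \frac{4 + P}{2 d}$
$x{\left(F \right)} = 14 + F^{2} + 8 F$
$z x{\left(W{\left(2,1 \right)} \right)} \left(-144\right) = 87 \left(14 + \left(\frac{4 + 1}{2 \cdot 2}\right)^{2} + 8 \frac{4 + 1}{2 \cdot 2}\right) \left(-144\right) = 87 \left(14 + \left(\frac{1}{2} \cdot \frac{1}{2} \cdot 5\right)^{2} + 8 \cdot \frac{1}{2} \cdot \frac{1}{2} \cdot 5\right) \left(-144\right) = 87 \left(14 + \left(\frac{5}{4}\right)^{2} + 8 \cdot \frac{5}{4}\right) \left(-144\right) = 87 \left(14 + \frac{25}{16} + 10\right) \left(-144\right) = 87 \cdot \frac{409}{16} \left(-144\right) = \frac{35583}{16} \left(-144\right) = -320247$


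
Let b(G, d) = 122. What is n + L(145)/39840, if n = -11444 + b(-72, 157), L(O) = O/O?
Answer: -451068479/39840 ≈ -11322.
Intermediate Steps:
L(O) = 1
n = -11322 (n = -11444 + 122 = -11322)
n + L(145)/39840 = -11322 + 1/39840 = -451068479/39840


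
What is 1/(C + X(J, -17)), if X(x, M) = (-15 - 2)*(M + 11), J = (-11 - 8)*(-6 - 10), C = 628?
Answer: 1/730 ≈ 0.0013699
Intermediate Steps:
J = 304 (J = -19*(-16) = 304)
X(x, M) = -187 - 17*M (X(x, M) = -17*(11 + M) = -187 - 17*M)
1/(C + X(J, -17)) = 1/(628 + (-187 - 17*(-17))) = 1/(628 + (-187 + 289)) = 1/(628 + 102) = 1/730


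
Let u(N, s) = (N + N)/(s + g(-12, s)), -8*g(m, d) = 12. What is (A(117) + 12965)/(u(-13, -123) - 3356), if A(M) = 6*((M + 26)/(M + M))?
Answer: -1614599/417796 ≈ -3.8646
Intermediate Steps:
g(m, d) = -3/2 (g(m, d) = -1/8*12 = -3/2)
A(M) = 3*(26 + M)/M (A(M) = 6*((26 + M)/((2*M))) = 6*((26 + M)*(1/(2*M))) = 6*((26 + M)/(2*M)) = 3*(26 + M)/M)
u(N, s) = 2*N/(-3/2 + s) (u(N, s) = (N + N)/(s - 3/2) = (2*N)/(-3/2 + s) = 2*N/(-3/2 + s))
(A(117) + 12965)/(u(-13, -123) - 3356) = ((3 + 78/117) + 12965)/(4*(-13)/(-3 + 2*(-123)) - 3356) = ((3 + 78*(1/117)) + 12965)/(4*(-13)/(-3 - 246) - 3356) = ((3 + 2/3) + 12965)/(4*(-13)/(-249) - 3356) = (11/3 + 12965)/(4*(-13)*(-1/249) - 3356) = 38906/(3*(52/249 - 3356)) = 38906/(3*(-835592/249)) = (38906/3)*(-249/835592) = -1614599/417796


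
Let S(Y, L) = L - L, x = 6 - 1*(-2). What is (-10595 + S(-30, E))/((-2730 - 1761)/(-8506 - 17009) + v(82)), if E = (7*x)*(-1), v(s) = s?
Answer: -30036825/232969 ≈ -128.93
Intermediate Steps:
x = 8 (x = 6 + 2 = 8)
E = -56 (E = (7*8)*(-1) = 56*(-1) = -56)
S(Y, L) = 0
(-10595 + S(-30, E))/((-2730 - 1761)/(-8506 - 17009) + v(82)) = (-10595 + 0)/((-2730 - 1761)/(-8506 - 17009) + 82) = -10595/(-4491/(-25515) + 82) = -10595/(-4491*(-1/25515) + 82) = -10595/(499/2835 + 82) = -10595/232969/2835 = -10595*2835/232969 = -30036825/232969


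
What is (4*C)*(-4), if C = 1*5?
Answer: -80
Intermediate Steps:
C = 5
(4*C)*(-4) = (4*5)*(-4) = 20*(-4) = -80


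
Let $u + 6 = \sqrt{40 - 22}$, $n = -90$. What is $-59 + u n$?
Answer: $481 - 270 \sqrt{2} \approx 99.162$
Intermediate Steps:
$u = -6 + 3 \sqrt{2}$ ($u = -6 + \sqrt{40 - 22} = -6 + \sqrt{18} = -6 + 3 \sqrt{2} \approx -1.7574$)
$-59 + u n = -59 + \left(-6 + 3 \sqrt{2}\right) \left(-90\right) = -59 + \left(540 - 270 \sqrt{2}\right) = 481 - 270 \sqrt{2}$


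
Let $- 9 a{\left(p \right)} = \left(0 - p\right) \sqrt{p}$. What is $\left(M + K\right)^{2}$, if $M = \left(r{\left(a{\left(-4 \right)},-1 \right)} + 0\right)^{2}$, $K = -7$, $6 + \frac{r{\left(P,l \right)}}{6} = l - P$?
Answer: $\frac{225763225}{81} - \frac{13939072 i}{9} \approx 2.7872 \cdot 10^{6} - 1.5488 \cdot 10^{6} i$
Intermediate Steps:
$a{\left(p \right)} = \frac{p^{\frac{3}{2}}}{9}$ ($a{\left(p \right)} = - \frac{\left(0 - p\right) \sqrt{p}}{9} = - \frac{- p \sqrt{p}}{9} = - \frac{\left(-1\right) p^{\frac{3}{2}}}{9} = \frac{p^{\frac{3}{2}}}{9}$)
$r{\left(P,l \right)} = -36 - 6 P + 6 l$ ($r{\left(P,l \right)} = -36 + 6 \left(l - P\right) = -36 - \left(- 6 l + 6 P\right) = -36 - 6 P + 6 l$)
$M = \left(-42 + \frac{16 i}{3}\right)^{2}$ ($M = \left(\left(-36 - 6 \frac{\left(-4\right)^{\frac{3}{2}}}{9} + 6 \left(-1\right)\right) + 0\right)^{2} = \left(\left(-36 - 6 \frac{\left(-8\right) i}{9} - 6\right) + 0\right)^{2} = \left(\left(-36 - 6 \left(- \frac{8 i}{9}\right) - 6\right) + 0\right)^{2} = \left(\left(-36 + \frac{16 i}{3} - 6\right) + 0\right)^{2} = \left(\left(-42 + \frac{16 i}{3}\right) + 0\right)^{2} = \left(-42 + \frac{16 i}{3}\right)^{2} \approx 1735.6 - 448.0 i$)
$\left(M + K\right)^{2} = \left(\left(\frac{15620}{9} - 448 i\right) - 7\right)^{2} = \left(\frac{15557}{9} - 448 i\right)^{2}$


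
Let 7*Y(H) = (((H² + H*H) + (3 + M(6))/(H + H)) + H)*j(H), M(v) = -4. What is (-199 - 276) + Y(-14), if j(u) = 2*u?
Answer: -13910/7 ≈ -1987.1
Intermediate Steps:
Y(H) = 2*H*(H + 2*H² - 1/(2*H))/7 (Y(H) = ((((H² + H*H) + (3 - 4)/(H + H)) + H)*(2*H))/7 = ((((H² + H²) - 1/(2*H)) + H)*(2*H))/7 = (((2*H² - 1/(2*H)) + H)*(2*H))/7 = ((H + 2*H² - 1/(2*H))*(2*H))/7 = (2*H*(H + 2*H² - 1/(2*H)))/7 = 2*H*(H + 2*H² - 1/(2*H))/7)
(-199 - 276) + Y(-14) = (-199 - 276) + (-⅐ + (⅐)*(-14)²*(2 + 4*(-14))) = -475 + (-⅐ + (⅐)*196*(2 - 56)) = -475 + (-⅐ + (⅐)*196*(-54)) = -475 + (-⅐ - 1512) = -475 - 10585/7 = -13910/7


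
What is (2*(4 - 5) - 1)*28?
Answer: -84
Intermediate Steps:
(2*(4 - 5) - 1)*28 = (2*(-1) - 1)*28 = (-2 - 1)*28 = -3*28 = -84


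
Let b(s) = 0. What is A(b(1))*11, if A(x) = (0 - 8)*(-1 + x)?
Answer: 88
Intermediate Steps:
A(x) = 8 - 8*x (A(x) = -8*(-1 + x) = 8 - 8*x)
A(b(1))*11 = (8 - 8*0)*11 = (8 + 0)*11 = 8*11 = 88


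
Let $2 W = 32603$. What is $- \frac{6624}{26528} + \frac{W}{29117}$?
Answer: $\frac{14973449}{48275986} \approx 0.31016$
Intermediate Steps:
$W = \frac{32603}{2}$ ($W = \frac{1}{2} \cdot 32603 = \frac{32603}{2} \approx 16302.0$)
$- \frac{6624}{26528} + \frac{W}{29117} = - \frac{6624}{26528} + \frac{32603}{2 \cdot 29117} = \left(-6624\right) \frac{1}{26528} + \frac{32603}{2} \cdot \frac{1}{29117} = - \frac{207}{829} + \frac{32603}{58234} = \frac{14973449}{48275986}$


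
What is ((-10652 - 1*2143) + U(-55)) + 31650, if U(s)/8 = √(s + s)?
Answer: 18855 + 8*I*√110 ≈ 18855.0 + 83.905*I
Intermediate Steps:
U(s) = 8*√2*√s (U(s) = 8*√(s + s) = 8*√(2*s) = 8*(√2*√s) = 8*√2*√s)
((-10652 - 1*2143) + U(-55)) + 31650 = ((-10652 - 1*2143) + 8*√2*√(-55)) + 31650 = ((-10652 - 2143) + 8*√2*(I*√55)) + 31650 = (-12795 + 8*I*√110) + 31650 = 18855 + 8*I*√110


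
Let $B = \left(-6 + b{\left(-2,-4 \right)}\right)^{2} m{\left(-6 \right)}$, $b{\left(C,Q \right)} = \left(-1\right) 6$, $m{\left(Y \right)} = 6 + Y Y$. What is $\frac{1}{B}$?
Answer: $\frac{1}{6048} \approx 0.00016534$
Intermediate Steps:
$m{\left(Y \right)} = 6 + Y^{2}$
$b{\left(C,Q \right)} = -6$
$B = 6048$ ($B = \left(-6 - 6\right)^{2} \left(6 + \left(-6\right)^{2}\right) = \left(-12\right)^{2} \left(6 + 36\right) = 144 \cdot 42 = 6048$)
$\frac{1}{B} = \frac{1}{6048}$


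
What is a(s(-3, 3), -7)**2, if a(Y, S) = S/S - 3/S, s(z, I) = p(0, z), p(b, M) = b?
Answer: 100/49 ≈ 2.0408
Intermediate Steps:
s(z, I) = 0
a(Y, S) = 1 - 3/S
a(s(-3, 3), -7)**2 = ((-3 - 7)/(-7))**2 = (-1/7*(-10))**2 = (10/7)**2 = 100/49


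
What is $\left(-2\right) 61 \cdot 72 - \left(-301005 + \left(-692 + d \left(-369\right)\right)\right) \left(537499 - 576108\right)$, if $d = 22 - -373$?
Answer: $-17275683052$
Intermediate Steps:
$d = 395$ ($d = 22 + 373 = 395$)
$\left(-2\right) 61 \cdot 72 - \left(-301005 + \left(-692 + d \left(-369\right)\right)\right) \left(537499 - 576108\right) = \left(-2\right) 61 \cdot 72 - \left(-301005 + \left(-692 + 395 \left(-369\right)\right)\right) \left(537499 - 576108\right) = \left(-122\right) 72 - \left(-301005 - 146447\right) \left(-38609\right) = -8784 - \left(-301005 - 146447\right) \left(-38609\right) = -8784 - \left(-447452\right) \left(-38609\right) = -8784 - 17275674268 = -17275683052$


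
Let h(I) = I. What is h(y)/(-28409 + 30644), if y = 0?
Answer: 0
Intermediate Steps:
h(y)/(-28409 + 30644) = 0/(-28409 + 30644) = 0/2235 = 0*(1/2235) = 0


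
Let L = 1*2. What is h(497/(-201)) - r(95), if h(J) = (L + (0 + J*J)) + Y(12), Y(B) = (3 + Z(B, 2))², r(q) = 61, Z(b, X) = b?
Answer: 6953575/40401 ≈ 172.11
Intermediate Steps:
Y(B) = (3 + B)²
L = 2
h(J) = 227 + J² (h(J) = (2 + (0 + J*J)) + (3 + 12)² = (2 + (0 + J²)) + 15² = (2 + J²) + 225 = 227 + J²)
h(497/(-201)) - r(95) = (227 + (497/(-201))²) - 1*61 = (227 + (497*(-1/201))²) - 61 = (227 + (-497/201)²) - 61 = (227 + 247009/40401) - 61 = 9418036/40401 - 61 = 6953575/40401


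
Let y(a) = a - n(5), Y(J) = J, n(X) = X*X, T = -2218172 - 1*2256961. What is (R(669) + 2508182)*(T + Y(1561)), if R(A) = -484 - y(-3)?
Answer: -11218492817272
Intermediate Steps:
T = -4475133 (T = -2218172 - 2256961 = -4475133)
n(X) = X²
y(a) = -25 + a (y(a) = a - 1*5² = a - 1*25 = a - 25 = -25 + a)
R(A) = -456 (R(A) = -484 - (-25 - 3) = -484 - 1*(-28) = -484 + 28 = -456)
(R(669) + 2508182)*(T + Y(1561)) = (-456 + 2508182)*(-4475133 + 1561) = 2507726*(-4473572) = -11218492817272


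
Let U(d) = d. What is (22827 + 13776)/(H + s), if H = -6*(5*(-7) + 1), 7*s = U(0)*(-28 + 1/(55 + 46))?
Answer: 12201/68 ≈ 179.43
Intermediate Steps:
s = 0 (s = (0*(-28 + 1/(55 + 46)))/7 = (0*(-28 + 1/101))/7 = (0*(-2827/101))/7 = (⅐)*0 = 0)
H = 204 (H = -6*(-35 + 1) = -6*(-34) = 204)
(22827 + 13776)/(H + s) = (22827 + 13776)/(204 + 0) = 36603/204 = 36603*(1/204) = 12201/68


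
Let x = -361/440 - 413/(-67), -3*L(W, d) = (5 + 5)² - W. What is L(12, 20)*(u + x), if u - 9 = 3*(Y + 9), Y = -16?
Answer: 65409/335 ≈ 195.25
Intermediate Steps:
L(W, d) = -100/3 + W/3 (L(W, d) = -((5 + 5)² - W)/3 = -(10² - W)/3 = -(100 - W)/3 = -100/3 + W/3)
u = -12 (u = 9 + 3*(-16 + 9) = 9 + 3*(-7) = 9 - 21 = -12)
x = 157533/29480 (x = -361*1/440 - 413*(-1/67) = -361/440 + 413/67 = 157533/29480 ≈ 5.3437)
L(12, 20)*(u + x) = (-100/3 + (⅓)*12)*(-12 + 157533/29480) = (-100/3 + 4)*(-196227/29480) = -88/3*(-196227/29480) = 65409/335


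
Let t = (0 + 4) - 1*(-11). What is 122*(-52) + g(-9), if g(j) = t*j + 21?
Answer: -6458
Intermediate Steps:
t = 15 (t = 4 + 11 = 15)
g(j) = 21 + 15*j (g(j) = 15*j + 21 = 21 + 15*j)
122*(-52) + g(-9) = 122*(-52) + (21 + 15*(-9)) = -6344 + (21 - 135) = -6344 - 114 = -6458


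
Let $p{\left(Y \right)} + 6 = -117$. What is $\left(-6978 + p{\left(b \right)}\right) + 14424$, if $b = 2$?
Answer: $7323$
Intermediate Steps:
$p{\left(Y \right)} = -123$ ($p{\left(Y \right)} = -6 - 117 = -123$)
$\left(-6978 + p{\left(b \right)}\right) + 14424 = \left(-6978 - 123\right) + 14424 = -7101 + 14424 = 7323$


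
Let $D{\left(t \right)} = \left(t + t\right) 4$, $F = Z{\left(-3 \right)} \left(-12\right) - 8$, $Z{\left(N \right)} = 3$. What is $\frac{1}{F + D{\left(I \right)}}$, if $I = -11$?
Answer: $- \frac{1}{132} \approx -0.0075758$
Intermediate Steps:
$F = -44$ ($F = 3 \left(-12\right) - 8 = -36 - 8 = -44$)
$D{\left(t \right)} = 8 t$ ($D{\left(t \right)} = 2 t 4 = 8 t$)
$\frac{1}{F + D{\left(I \right)}} = \frac{1}{-44 + 8 \left(-11\right)} = \frac{1}{-44 - 88} = \frac{1}{-132} = - \frac{1}{132}$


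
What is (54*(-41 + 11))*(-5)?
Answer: 8100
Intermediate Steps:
(54*(-41 + 11))*(-5) = (54*(-30))*(-5) = -1620*(-5) = 8100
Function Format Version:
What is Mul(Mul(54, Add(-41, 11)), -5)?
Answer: 8100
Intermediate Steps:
Mul(Mul(54, Add(-41, 11)), -5) = Mul(Mul(54, -30), -5) = Mul(-1620, -5) = 8100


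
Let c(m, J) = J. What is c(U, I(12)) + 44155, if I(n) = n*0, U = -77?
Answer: 44155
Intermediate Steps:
I(n) = 0
c(U, I(12)) + 44155 = 0 + 44155 = 44155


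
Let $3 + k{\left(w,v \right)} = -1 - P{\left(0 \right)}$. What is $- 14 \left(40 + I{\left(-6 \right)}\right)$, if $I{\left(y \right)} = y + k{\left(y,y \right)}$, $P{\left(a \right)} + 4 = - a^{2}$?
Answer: $-476$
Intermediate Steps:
$P{\left(a \right)} = -4 - a^{2}$
$k{\left(w,v \right)} = 0$ ($k{\left(w,v \right)} = -3 - \left(-3 + 0\right) = -3 - -3 = -3 + \left(-1 + 4\right) = -3 + 3 = 0$)
$I{\left(y \right)} = y$ ($I{\left(y \right)} = y + 0 = y$)
$- 14 \left(40 + I{\left(-6 \right)}\right) = - 14 \left(40 - 6\right) = \left(-14\right) 34 = -476$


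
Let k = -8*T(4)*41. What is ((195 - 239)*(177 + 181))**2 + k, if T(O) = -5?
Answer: 248127144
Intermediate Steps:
k = 1640 (k = -8*(-5)*41 = 40*41 = 1640)
((195 - 239)*(177 + 181))**2 + k = ((195 - 239)*(177 + 181))**2 + 1640 = (-44*358)**2 + 1640 = (-15752)**2 + 1640 = 248125504 + 1640 = 248127144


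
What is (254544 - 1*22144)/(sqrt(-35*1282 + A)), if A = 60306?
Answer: 116200*sqrt(3859)/3859 ≈ 1870.5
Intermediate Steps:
(254544 - 1*22144)/(sqrt(-35*1282 + A)) = (254544 - 1*22144)/(sqrt(-35*1282 + 60306)) = (254544 - 22144)/(sqrt(-44870 + 60306)) = 232400/(sqrt(15436)) = 232400/((2*sqrt(3859))) = 232400*(sqrt(3859)/7718) = 116200*sqrt(3859)/3859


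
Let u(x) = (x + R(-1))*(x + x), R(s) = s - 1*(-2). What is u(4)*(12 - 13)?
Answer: -40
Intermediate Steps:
R(s) = 2 + s (R(s) = s + 2 = 2 + s)
u(x) = 2*x*(1 + x) (u(x) = (x + (2 - 1))*(x + x) = (x + 1)*(2*x) = (1 + x)*(2*x) = 2*x*(1 + x))
u(4)*(12 - 13) = (2*4*(1 + 4))*(12 - 13) = (2*4*5)*(-1) = 40*(-1) = -40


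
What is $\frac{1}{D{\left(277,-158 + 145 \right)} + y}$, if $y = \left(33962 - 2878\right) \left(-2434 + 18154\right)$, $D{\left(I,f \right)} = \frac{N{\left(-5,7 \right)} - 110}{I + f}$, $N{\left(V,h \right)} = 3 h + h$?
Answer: $\frac{132}{64500543319} \approx 2.0465 \cdot 10^{-9}$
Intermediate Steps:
$N{\left(V,h \right)} = 4 h$
$D{\left(I,f \right)} = - \frac{82}{I + f}$ ($D{\left(I,f \right)} = \frac{4 \cdot 7 - 110}{I + f} = \frac{28 - 110}{I + f} = - \frac{82}{I + f}$)
$y = 488640480$ ($y = 31084 \cdot 15720 = 488640480$)
$\frac{1}{D{\left(277,-158 + 145 \right)} + y} = \frac{1}{- \frac{82}{277 + \left(-158 + 145\right)} + 488640480} = \frac{1}{- \frac{82}{277 - 13} + 488640480} = \frac{1}{- \frac{82}{264} + 488640480} = \frac{1}{\left(-82\right) \frac{1}{264} + 488640480} = \frac{1}{- \frac{41}{132} + 488640480} = \frac{1}{\frac{64500543319}{132}} = \frac{132}{64500543319}$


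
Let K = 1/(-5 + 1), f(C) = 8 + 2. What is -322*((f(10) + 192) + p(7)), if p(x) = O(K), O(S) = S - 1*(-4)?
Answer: -132503/2 ≈ -66252.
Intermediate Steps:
f(C) = 10
K = -¼ (K = 1/(-4) = -¼ ≈ -0.25000)
O(S) = 4 + S (O(S) = S + 4 = 4 + S)
p(x) = 15/4 (p(x) = 4 - ¼ = 15/4)
-322*((f(10) + 192) + p(7)) = -322*((10 + 192) + 15/4) = -322*(202 + 15/4) = -322*823/4 = -132503/2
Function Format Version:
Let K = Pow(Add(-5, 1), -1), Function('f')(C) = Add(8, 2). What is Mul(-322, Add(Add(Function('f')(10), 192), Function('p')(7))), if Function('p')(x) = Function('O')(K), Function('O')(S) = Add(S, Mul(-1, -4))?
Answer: Rational(-132503, 2) ≈ -66252.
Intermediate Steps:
Function('f')(C) = 10
K = Rational(-1, 4) (K = Pow(-4, -1) = Rational(-1, 4) ≈ -0.25000)
Function('O')(S) = Add(4, S) (Function('O')(S) = Add(S, 4) = Add(4, S))
Function('p')(x) = Rational(15, 4) (Function('p')(x) = Add(4, Rational(-1, 4)) = Rational(15, 4))
Mul(-322, Add(Add(Function('f')(10), 192), Function('p')(7))) = Mul(-322, Add(Add(10, 192), Rational(15, 4))) = Mul(-322, Add(202, Rational(15, 4))) = Mul(-322, Rational(823, 4)) = Rational(-132503, 2)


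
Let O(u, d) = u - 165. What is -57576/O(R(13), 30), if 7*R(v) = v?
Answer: 201516/571 ≈ 352.92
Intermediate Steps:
R(v) = v/7
O(u, d) = -165 + u
-57576/O(R(13), 30) = -57576/(-165 + (1/7)*13) = -57576/(-165 + 13/7) = -57576/(-1142/7) = -57576*(-7/1142) = 201516/571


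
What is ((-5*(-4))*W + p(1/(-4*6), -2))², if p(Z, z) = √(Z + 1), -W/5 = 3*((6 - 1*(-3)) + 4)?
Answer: (46800 - √138)²/144 ≈ 1.5202e+7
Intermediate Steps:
W = -195 (W = -15*((6 - 1*(-3)) + 4) = -15*((6 + 3) + 4) = -15*(9 + 4) = -15*13 = -5*39 = -195)
p(Z, z) = √(1 + Z)
((-5*(-4))*W + p(1/(-4*6), -2))² = (-5*(-4)*(-195) + √(1 + 1/(-4*6)))² = (20*(-195) + √(1 - ¼*⅙))² = (-3900 + √(1 - 1/24))² = (-3900 + √(23/24))² = (-3900 + √138/12)²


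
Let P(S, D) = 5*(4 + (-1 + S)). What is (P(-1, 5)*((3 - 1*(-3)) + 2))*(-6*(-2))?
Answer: 960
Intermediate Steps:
P(S, D) = 15 + 5*S (P(S, D) = 5*(3 + S) = 15 + 5*S)
(P(-1, 5)*((3 - 1*(-3)) + 2))*(-6*(-2)) = ((15 + 5*(-1))*((3 - 1*(-3)) + 2))*(-6*(-2)) = ((15 - 5)*((3 + 3) + 2))*12 = (10*(6 + 2))*12 = (10*8)*12 = 80*12 = 960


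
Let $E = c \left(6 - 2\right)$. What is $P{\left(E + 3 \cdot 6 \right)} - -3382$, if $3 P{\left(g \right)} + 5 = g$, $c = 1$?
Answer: $\frac{10163}{3} \approx 3387.7$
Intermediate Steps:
$E = 4$ ($E = 1 \left(6 - 2\right) = 1 \cdot 4 = 4$)
$P{\left(g \right)} = - \frac{5}{3} + \frac{g}{3}$
$P{\left(E + 3 \cdot 6 \right)} - -3382 = \left(- \frac{5}{3} + \frac{4 + 3 \cdot 6}{3}\right) - -3382 = \left(- \frac{5}{3} + \frac{4 + 18}{3}\right) + 3382 = \left(- \frac{5}{3} + \frac{1}{3} \cdot 22\right) + 3382 = \left(- \frac{5}{3} + \frac{22}{3}\right) + 3382 = \frac{17}{3} + 3382 = \frac{10163}{3}$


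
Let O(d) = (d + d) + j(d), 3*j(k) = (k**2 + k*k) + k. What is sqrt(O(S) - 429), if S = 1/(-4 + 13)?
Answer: I*sqrt(312546)/27 ≈ 20.706*I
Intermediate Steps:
S = 1/9 ≈ 0.11111
j(k) = k/3 + 2*k**2/3 (j(k) = ((k**2 + k*k) + k)/3 = ((k**2 + k**2) + k)/3 = (2*k**2 + k)/3 = (k + 2*k**2)/3 = k/3 + 2*k**2/3)
O(d) = 2*d + d*(1 + 2*d)/3 (O(d) = (d + d) + d*(1 + 2*d)/3 = 2*d + d*(1 + 2*d)/3)
sqrt(O(S) - 429) = sqrt((1/3)*(1/9)*(7 + 2*(1/9)) - 429) = sqrt((1/3)*(1/9)*(7 + 2/9) - 429) = sqrt((1/3)*(1/9)*(65/9) - 429) = sqrt(65/243 - 429) = sqrt(-104182/243) = I*sqrt(312546)/27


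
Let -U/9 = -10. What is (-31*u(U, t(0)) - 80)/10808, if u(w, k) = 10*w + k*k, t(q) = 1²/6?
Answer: -1007311/389088 ≈ -2.5889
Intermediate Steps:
U = 90 (U = -9*(-10) = 90)
t(q) = ⅙ (t(q) = 1*(⅙) = ⅙)
u(w, k) = k² + 10*w (u(w, k) = 10*w + k² = k² + 10*w)
(-31*u(U, t(0)) - 80)/10808 = (-31*((⅙)² + 10*90) - 80)/10808 = (-31*(1/36 + 900) - 80)*(1/10808) = (-31*32401/36 - 80)*(1/10808) = (-1004431/36 - 80)*(1/10808) = -1007311/36*1/10808 = -1007311/389088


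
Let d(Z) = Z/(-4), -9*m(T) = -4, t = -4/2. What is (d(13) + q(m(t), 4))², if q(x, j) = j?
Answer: 9/16 ≈ 0.56250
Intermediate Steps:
t = -2 (t = -4*½ = -2)
m(T) = 4/9 (m(T) = -⅑*(-4) = 4/9)
d(Z) = -Z/4 (d(Z) = Z*(-¼) = -Z/4)
(d(13) + q(m(t), 4))² = (-¼*13 + 4)² = (-13/4 + 4)² = (¾)² = 9/16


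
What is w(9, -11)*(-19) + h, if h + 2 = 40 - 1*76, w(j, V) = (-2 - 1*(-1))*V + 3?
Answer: -304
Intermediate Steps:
w(j, V) = 3 - V (w(j, V) = (-2 + 1)*V + 3 = -V + 3 = 3 - V)
h = -38 (h = -2 + (40 - 1*76) = -2 + (40 - 76) = -2 - 36 = -38)
w(9, -11)*(-19) + h = (3 - 1*(-11))*(-19) - 38 = (3 + 11)*(-19) - 38 = 14*(-19) - 38 = -266 - 38 = -304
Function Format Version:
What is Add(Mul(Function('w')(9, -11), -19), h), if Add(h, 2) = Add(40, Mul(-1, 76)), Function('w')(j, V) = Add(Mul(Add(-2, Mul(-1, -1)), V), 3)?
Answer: -304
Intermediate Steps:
Function('w')(j, V) = Add(3, Mul(-1, V)) (Function('w')(j, V) = Add(Mul(Add(-2, 1), V), 3) = Add(Mul(-1, V), 3) = Add(3, Mul(-1, V)))
h = -38 (h = Add(-2, Add(40, Mul(-1, 76))) = Add(-2, Add(40, -76)) = Add(-2, -36) = -38)
Add(Mul(Function('w')(9, -11), -19), h) = Add(Mul(Add(3, Mul(-1, -11)), -19), -38) = Add(Mul(Add(3, 11), -19), -38) = Add(Mul(14, -19), -38) = Add(-266, -38) = -304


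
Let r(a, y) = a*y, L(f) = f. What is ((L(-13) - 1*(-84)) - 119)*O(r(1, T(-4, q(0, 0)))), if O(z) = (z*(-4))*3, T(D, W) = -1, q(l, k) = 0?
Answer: -576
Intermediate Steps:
O(z) = -12*z (O(z) = -4*z*3 = -12*z)
((L(-13) - 1*(-84)) - 119)*O(r(1, T(-4, q(0, 0)))) = ((-13 - 1*(-84)) - 119)*(-12*(-1)) = ((-13 + 84) - 119)*(-12*(-1)) = (71 - 119)*12 = -48*12 = -576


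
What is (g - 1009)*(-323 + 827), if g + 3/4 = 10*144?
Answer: 216846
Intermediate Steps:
g = 5757/4 (g = -3/4 + 10*144 = -3/4 + 1440 = 5757/4 ≈ 1439.3)
(g - 1009)*(-323 + 827) = (5757/4 - 1009)*(-323 + 827) = (1721/4)*504 = 216846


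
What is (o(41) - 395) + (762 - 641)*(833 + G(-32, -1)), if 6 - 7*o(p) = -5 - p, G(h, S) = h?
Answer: 675734/7 ≈ 96533.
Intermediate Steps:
o(p) = 11/7 + p/7 (o(p) = 6/7 - (-5 - p)/7 = 6/7 + (5/7 + p/7) = 11/7 + p/7)
(o(41) - 395) + (762 - 641)*(833 + G(-32, -1)) = ((11/7 + (⅐)*41) - 395) + (762 - 641)*(833 - 32) = ((11/7 + 41/7) - 395) + 121*801 = (52/7 - 395) + 96921 = -2713/7 + 96921 = 675734/7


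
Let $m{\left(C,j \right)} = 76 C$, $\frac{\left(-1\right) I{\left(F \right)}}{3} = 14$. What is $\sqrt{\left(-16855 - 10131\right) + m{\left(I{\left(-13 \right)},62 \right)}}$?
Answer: $i \sqrt{30178} \approx 173.72 i$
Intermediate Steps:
$I{\left(F \right)} = -42$ ($I{\left(F \right)} = \left(-3\right) 14 = -42$)
$\sqrt{\left(-16855 - 10131\right) + m{\left(I{\left(-13 \right)},62 \right)}} = \sqrt{\left(-16855 - 10131\right) + 76 \left(-42\right)} = \sqrt{\left(-16855 - 10131\right) - 3192} = \sqrt{-26986 - 3192} = \sqrt{-30178} = i \sqrt{30178}$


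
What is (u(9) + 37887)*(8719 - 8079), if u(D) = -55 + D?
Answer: 24218240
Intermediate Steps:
(u(9) + 37887)*(8719 - 8079) = ((-55 + 9) + 37887)*(8719 - 8079) = (-46 + 37887)*640 = 37841*640 = 24218240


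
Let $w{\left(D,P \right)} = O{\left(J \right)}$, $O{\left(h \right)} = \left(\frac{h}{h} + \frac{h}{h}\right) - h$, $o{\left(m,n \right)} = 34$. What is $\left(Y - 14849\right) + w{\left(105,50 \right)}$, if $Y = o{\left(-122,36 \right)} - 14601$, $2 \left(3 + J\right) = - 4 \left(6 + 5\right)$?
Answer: $-29389$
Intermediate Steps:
$J = -25$ ($J = -3 + \frac{\left(-4\right) \left(6 + 5\right)}{2} = -3 + \frac{\left(-4\right) 11}{2} = -3 + \frac{1}{2} \left(-44\right) = -3 - 22 = -25$)
$O{\left(h \right)} = 2 - h$ ($O{\left(h \right)} = \left(1 + 1\right) - h = 2 - h$)
$w{\left(D,P \right)} = 27$ ($w{\left(D,P \right)} = 2 - -25 = 2 + 25 = 27$)
$Y = -14567$ ($Y = 34 - 14601 = -14567$)
$\left(Y - 14849\right) + w{\left(105,50 \right)} = \left(-14567 - 14849\right) + 27 = -29416 + 27 = -29389$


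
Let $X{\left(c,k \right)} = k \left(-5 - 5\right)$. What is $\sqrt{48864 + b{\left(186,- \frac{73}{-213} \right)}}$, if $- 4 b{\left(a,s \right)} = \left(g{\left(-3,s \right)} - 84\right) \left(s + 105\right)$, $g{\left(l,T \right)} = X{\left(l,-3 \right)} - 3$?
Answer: $\frac{\sqrt{1015562558}}{142} \approx 224.42$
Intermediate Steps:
$X{\left(c,k \right)} = - 10 k$ ($X{\left(c,k \right)} = k \left(-10\right) = - 10 k$)
$g{\left(l,T \right)} = 27$ ($g{\left(l,T \right)} = \left(-10\right) \left(-3\right) - 3 = 30 - 3 = 27$)
$b{\left(a,s \right)} = \frac{5985}{4} + \frac{57 s}{4}$ ($b{\left(a,s \right)} = - \frac{\left(27 - 84\right) \left(s + 105\right)}{4} = - \frac{\left(-57\right) \left(105 + s\right)}{4} = - \frac{-5985 - 57 s}{4} = \frac{5985}{4} + \frac{57 s}{4}$)
$\sqrt{48864 + b{\left(186,- \frac{73}{-213} \right)}} = \sqrt{48864 + \left(\frac{5985}{4} + \frac{57 \left(- \frac{73}{-213}\right)}{4}\right)} = \sqrt{48864 + \left(\frac{5985}{4} + \frac{57 \left(\left(-73\right) \left(- \frac{1}{213}\right)\right)}{4}\right)} = \sqrt{48864 + \left(\frac{5985}{4} + \frac{57}{4} \cdot \frac{73}{213}\right)} = \sqrt{48864 + \left(\frac{5985}{4} + \frac{1387}{284}\right)} = \sqrt{48864 + \frac{213161}{142}} = \sqrt{\frac{7151849}{142}} = \frac{\sqrt{1015562558}}{142}$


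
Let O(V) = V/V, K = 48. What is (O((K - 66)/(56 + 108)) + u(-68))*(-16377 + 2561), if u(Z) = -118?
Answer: 1616472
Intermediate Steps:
O(V) = 1
(O((K - 66)/(56 + 108)) + u(-68))*(-16377 + 2561) = (1 - 118)*(-16377 + 2561) = -117*(-13816) = 1616472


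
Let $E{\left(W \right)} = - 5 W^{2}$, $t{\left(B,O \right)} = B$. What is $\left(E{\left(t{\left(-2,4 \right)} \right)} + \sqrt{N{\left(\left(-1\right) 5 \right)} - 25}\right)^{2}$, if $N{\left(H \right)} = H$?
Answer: $\left(20 - i \sqrt{30}\right)^{2} \approx 370.0 - 219.09 i$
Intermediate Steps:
$\left(E{\left(t{\left(-2,4 \right)} \right)} + \sqrt{N{\left(\left(-1\right) 5 \right)} - 25}\right)^{2} = \left(- 5 \left(-2\right)^{2} + \sqrt{\left(-1\right) 5 - 25}\right)^{2} = \left(\left(-5\right) 4 + \sqrt{-5 - 25}\right)^{2} = \left(-20 + \sqrt{-30}\right)^{2} = \left(-20 + i \sqrt{30}\right)^{2}$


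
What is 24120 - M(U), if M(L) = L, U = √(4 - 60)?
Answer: 24120 - 2*I*√14 ≈ 24120.0 - 7.4833*I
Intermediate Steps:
U = 2*I*√14 (U = √(-56) = 2*I*√14 ≈ 7.4833*I)
24120 - M(U) = 24120 - 2*I*√14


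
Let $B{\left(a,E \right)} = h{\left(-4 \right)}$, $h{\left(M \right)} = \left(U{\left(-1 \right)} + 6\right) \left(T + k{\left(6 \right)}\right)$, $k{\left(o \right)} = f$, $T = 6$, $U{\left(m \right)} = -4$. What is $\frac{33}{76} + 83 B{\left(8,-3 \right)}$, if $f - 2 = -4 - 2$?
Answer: $\frac{25265}{76} \approx 332.43$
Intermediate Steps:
$f = -4$ ($f = 2 - 6 = -4$)
$k{\left(o \right)} = -4$
$h{\left(M \right)} = 4$ ($h{\left(M \right)} = \left(-4 + 6\right) \left(6 - 4\right) = 2 \cdot 2 = 4$)
$B{\left(a,E \right)} = 4$
$\frac{33}{76} + 83 B{\left(8,-3 \right)} = \frac{33}{76} + 83 \cdot 4 = 33 \cdot \frac{1}{76} + 332 = \frac{33}{76} + 332 = \frac{25265}{76}$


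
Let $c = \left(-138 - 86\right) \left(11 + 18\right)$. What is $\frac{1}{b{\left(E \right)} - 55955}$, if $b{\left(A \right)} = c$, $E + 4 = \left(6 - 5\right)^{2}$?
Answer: $- \frac{1}{62451} \approx -1.6013 \cdot 10^{-5}$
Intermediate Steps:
$E = -3$ ($E = -4 + \left(6 - 5\right)^{2} = -4 + 1^{2} = -4 + 1 = -3$)
$c = -6496$ ($c = \left(-224\right) 29 = -6496$)
$b{\left(A \right)} = -6496$
$\frac{1}{b{\left(E \right)} - 55955} = \frac{1}{-6496 - 55955} = \frac{1}{-62451} = - \frac{1}{62451}$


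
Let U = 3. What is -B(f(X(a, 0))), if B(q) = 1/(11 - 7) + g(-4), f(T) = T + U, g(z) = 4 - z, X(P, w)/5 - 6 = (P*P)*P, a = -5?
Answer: -33/4 ≈ -8.2500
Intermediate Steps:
X(P, w) = 30 + 5*P³ (X(P, w) = 30 + 5*((P*P)*P) = 30 + 5*(P²*P) = 30 + 5*P³)
f(T) = 3 + T (f(T) = T + 3 = 3 + T)
B(q) = 33/4 (B(q) = 1/(11 - 7) + (4 - 1*(-4)) = 1/4 + (4 + 4) = ¼ + 8 = 33/4)
-B(f(X(a, 0))) = -1*33/4 = -33/4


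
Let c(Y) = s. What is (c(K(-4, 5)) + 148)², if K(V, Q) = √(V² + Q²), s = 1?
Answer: 22201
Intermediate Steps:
K(V, Q) = √(Q² + V²)
c(Y) = 1
(c(K(-4, 5)) + 148)² = (1 + 148)² = 149² = 22201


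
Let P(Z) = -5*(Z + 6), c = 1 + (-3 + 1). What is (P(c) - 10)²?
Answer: 1225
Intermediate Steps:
c = -1 (c = 1 - 2 = -1)
P(Z) = -30 - 5*Z (P(Z) = -5*(6 + Z) = -30 - 5*Z)
(P(c) - 10)² = ((-30 - 5*(-1)) - 10)² = ((-30 + 5) - 10)² = (-25 - 10)² = (-35)² = 1225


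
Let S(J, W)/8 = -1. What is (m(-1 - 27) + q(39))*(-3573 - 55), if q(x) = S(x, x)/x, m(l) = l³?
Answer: 3106061408/39 ≈ 7.9643e+7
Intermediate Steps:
S(J, W) = -8 (S(J, W) = 8*(-1) = -8)
q(x) = -8/x
(m(-1 - 27) + q(39))*(-3573 - 55) = ((-1 - 27)³ - 8/39)*(-3573 - 55) = ((-28)³ - 8*1/39)*(-3628) = (-21952 - 8/39)*(-3628) = -856136/39*(-3628) = 3106061408/39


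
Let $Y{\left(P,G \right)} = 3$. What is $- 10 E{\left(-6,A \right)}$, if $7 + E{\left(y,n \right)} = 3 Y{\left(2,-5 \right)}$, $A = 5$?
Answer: $-20$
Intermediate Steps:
$E{\left(y,n \right)} = 2$ ($E{\left(y,n \right)} = -7 + 3 \cdot 3 = -7 + 9 = 2$)
$- 10 E{\left(-6,A \right)} = \left(-10\right) 2 = -20$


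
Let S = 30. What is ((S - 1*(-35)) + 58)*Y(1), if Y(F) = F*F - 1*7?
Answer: -738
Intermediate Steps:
Y(F) = -7 + F² (Y(F) = F² - 7 = -7 + F²)
((S - 1*(-35)) + 58)*Y(1) = ((30 - 1*(-35)) + 58)*(-7 + 1²) = ((30 + 35) + 58)*(-7 + 1) = (65 + 58)*(-6) = 123*(-6) = -738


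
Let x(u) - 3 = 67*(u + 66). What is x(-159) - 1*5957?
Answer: -12185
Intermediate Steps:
x(u) = 4425 + 67*u (x(u) = 3 + 67*(u + 66) = 3 + 67*(66 + u) = 3 + (4422 + 67*u) = 4425 + 67*u)
x(-159) - 1*5957 = (4425 + 67*(-159)) - 1*5957 = (4425 - 10653) - 5957 = -6228 - 5957 = -12185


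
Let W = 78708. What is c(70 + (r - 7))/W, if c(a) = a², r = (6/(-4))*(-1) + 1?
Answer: 17161/314832 ≈ 0.054508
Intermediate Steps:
r = 5/2 (r = (6*(-¼))*(-1) + 1 = -3/2*(-1) + 1 = 3/2 + 1 = 5/2 ≈ 2.5000)
c(70 + (r - 7))/W = (70 + (5/2 - 7))²/78708 = (70 - 9/2)²*(1/78708) = (131/2)²*(1/78708) = (17161/4)*(1/78708) = 17161/314832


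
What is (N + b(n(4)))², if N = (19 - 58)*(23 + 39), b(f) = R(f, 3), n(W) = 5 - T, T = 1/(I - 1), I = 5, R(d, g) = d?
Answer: 93180409/16 ≈ 5.8238e+6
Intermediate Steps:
T = ¼ (T = 1/(5 - 1) = 1/4 = ¼ ≈ 0.25000)
n(W) = 19/4 (n(W) = 5 - 1*¼ = 5 - ¼ = 19/4)
b(f) = f
N = -2418 (N = -39*62 = -2418)
(N + b(n(4)))² = (-2418 + 19/4)² = (-9653/4)² = 93180409/16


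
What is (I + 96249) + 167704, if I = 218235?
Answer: 482188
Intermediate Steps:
(I + 96249) + 167704 = (218235 + 96249) + 167704 = 314484 + 167704 = 482188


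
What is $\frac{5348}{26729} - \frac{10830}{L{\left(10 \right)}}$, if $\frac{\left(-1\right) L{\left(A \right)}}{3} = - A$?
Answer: $- \frac{9643821}{26729} \approx -360.8$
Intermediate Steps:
$L{\left(A \right)} = 3 A$ ($L{\left(A \right)} = - 3 \left(- A\right) = 3 A$)
$\frac{5348}{26729} - \frac{10830}{L{\left(10 \right)}} = \frac{5348}{26729} - \frac{10830}{3 \cdot 10} = 5348 \cdot \frac{1}{26729} - \frac{10830}{30} = \frac{5348}{26729} - 361 = - \frac{9643821}{26729}$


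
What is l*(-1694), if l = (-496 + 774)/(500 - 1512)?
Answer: 10703/23 ≈ 465.35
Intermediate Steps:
l = -139/506 (l = 278/(-1012) = 278*(-1/1012) = -139/506 ≈ -0.27470)
l*(-1694) = -139/506*(-1694) = 10703/23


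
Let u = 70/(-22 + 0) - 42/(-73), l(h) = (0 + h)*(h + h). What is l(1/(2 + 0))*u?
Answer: -2093/1606 ≈ -1.3032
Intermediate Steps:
l(h) = 2*h**2 (l(h) = h*(2*h) = 2*h**2)
u = -2093/803 (u = 70/(-22) - 42*(-1/73) = 70*(-1/22) + 42/73 = -35/11 + 42/73 = -2093/803 ≈ -2.6065)
l(1/(2 + 0))*u = (2*(1/(2 + 0))**2)*(-2093/803) = (2*(1/2)**2)*(-2093/803) = (2*(1/4))*(-2093/803) = (1/2)*(-2093/803) = -2093/1606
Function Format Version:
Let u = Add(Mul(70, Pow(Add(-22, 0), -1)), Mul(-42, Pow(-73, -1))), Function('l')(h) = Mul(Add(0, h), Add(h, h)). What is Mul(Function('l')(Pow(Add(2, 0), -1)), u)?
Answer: Rational(-2093, 1606) ≈ -1.3032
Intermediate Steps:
Function('l')(h) = Mul(2, Pow(h, 2)) (Function('l')(h) = Mul(h, Mul(2, h)) = Mul(2, Pow(h, 2)))
u = Rational(-2093, 803) (u = Add(Mul(70, Pow(-22, -1)), Mul(-42, Rational(-1, 73))) = Add(Mul(70, Rational(-1, 22)), Rational(42, 73)) = Add(Rational(-35, 11), Rational(42, 73)) = Rational(-2093, 803) ≈ -2.6065)
Mul(Function('l')(Pow(Add(2, 0), -1)), u) = Mul(Mul(2, Pow(Pow(Add(2, 0), -1), 2)), Rational(-2093, 803)) = Mul(Mul(2, Pow(Pow(2, -1), 2)), Rational(-2093, 803)) = Mul(Mul(2, Pow(Rational(1, 2), 2)), Rational(-2093, 803)) = Mul(Mul(2, Rational(1, 4)), Rational(-2093, 803)) = Mul(Rational(1, 2), Rational(-2093, 803)) = Rational(-2093, 1606)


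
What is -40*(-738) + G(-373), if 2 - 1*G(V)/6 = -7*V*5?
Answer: -48798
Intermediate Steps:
G(V) = 12 + 210*V (G(V) = 12 - 6*(-7*V)*5 = 12 - (-210)*V = 12 + 210*V)
-40*(-738) + G(-373) = -40*(-738) + (12 + 210*(-373)) = 29520 + (12 - 78330) = 29520 - 78318 = -48798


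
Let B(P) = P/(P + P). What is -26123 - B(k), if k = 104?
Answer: -52247/2 ≈ -26124.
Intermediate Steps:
B(P) = ½ (B(P) = P/((2*P)) = P*(1/(2*P)) = ½)
-26123 - B(k) = -26123 - 1*½ = -26123 - ½ = -52247/2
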